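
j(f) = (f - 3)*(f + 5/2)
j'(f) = 2*f - 1/2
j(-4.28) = 12.96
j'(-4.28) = -9.06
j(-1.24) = -5.34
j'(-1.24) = -2.98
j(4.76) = 12.78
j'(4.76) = 9.02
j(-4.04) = 10.84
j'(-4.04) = -8.58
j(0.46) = -7.52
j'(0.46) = 0.42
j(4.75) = 12.69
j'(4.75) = 9.00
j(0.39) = -7.54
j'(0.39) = 0.28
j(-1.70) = -3.76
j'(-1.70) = -3.90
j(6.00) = 25.50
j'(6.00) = 11.50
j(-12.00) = 142.50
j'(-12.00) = -24.50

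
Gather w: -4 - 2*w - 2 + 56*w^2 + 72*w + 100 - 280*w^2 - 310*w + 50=-224*w^2 - 240*w + 144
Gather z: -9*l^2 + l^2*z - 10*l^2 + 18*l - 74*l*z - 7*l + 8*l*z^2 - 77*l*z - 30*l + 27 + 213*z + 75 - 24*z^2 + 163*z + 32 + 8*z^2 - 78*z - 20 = -19*l^2 - 19*l + z^2*(8*l - 16) + z*(l^2 - 151*l + 298) + 114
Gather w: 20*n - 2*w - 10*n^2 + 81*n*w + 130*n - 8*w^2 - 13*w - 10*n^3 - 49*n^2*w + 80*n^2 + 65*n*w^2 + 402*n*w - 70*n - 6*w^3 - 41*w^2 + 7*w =-10*n^3 + 70*n^2 + 80*n - 6*w^3 + w^2*(65*n - 49) + w*(-49*n^2 + 483*n - 8)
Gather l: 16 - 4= 12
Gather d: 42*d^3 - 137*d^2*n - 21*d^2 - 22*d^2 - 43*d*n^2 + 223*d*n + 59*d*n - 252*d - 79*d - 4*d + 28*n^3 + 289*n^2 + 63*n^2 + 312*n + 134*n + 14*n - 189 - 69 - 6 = 42*d^3 + d^2*(-137*n - 43) + d*(-43*n^2 + 282*n - 335) + 28*n^3 + 352*n^2 + 460*n - 264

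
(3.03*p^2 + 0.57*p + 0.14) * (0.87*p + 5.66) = 2.6361*p^3 + 17.6457*p^2 + 3.348*p + 0.7924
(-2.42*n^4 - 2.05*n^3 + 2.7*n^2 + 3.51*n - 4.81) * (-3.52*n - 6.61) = 8.5184*n^5 + 23.2122*n^4 + 4.0465*n^3 - 30.2022*n^2 - 6.2699*n + 31.7941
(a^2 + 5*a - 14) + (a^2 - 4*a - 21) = 2*a^2 + a - 35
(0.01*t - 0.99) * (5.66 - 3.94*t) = -0.0394*t^2 + 3.9572*t - 5.6034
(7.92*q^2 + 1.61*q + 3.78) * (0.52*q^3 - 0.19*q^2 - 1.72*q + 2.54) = 4.1184*q^5 - 0.6676*q^4 - 11.9627*q^3 + 16.6294*q^2 - 2.4122*q + 9.6012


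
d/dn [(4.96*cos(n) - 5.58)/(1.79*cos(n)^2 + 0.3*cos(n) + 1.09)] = (8.8784*cos(n)^2 - 19.9764*cos(n) - 7.0804)*sin(n)/(3.2041*cos(n)^4 + 1.074*cos(n)^3 + 3.9922*cos(n)^2 + 0.654*cos(n) + 1.1881)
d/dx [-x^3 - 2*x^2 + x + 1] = -3*x^2 - 4*x + 1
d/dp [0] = 0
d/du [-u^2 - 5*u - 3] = -2*u - 5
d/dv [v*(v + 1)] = 2*v + 1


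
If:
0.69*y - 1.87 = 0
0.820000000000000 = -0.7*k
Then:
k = -1.17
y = 2.71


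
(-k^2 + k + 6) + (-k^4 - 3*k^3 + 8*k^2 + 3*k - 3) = -k^4 - 3*k^3 + 7*k^2 + 4*k + 3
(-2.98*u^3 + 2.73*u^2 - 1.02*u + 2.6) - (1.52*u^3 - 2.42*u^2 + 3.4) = -4.5*u^3 + 5.15*u^2 - 1.02*u - 0.8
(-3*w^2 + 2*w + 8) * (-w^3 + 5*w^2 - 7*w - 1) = 3*w^5 - 17*w^4 + 23*w^3 + 29*w^2 - 58*w - 8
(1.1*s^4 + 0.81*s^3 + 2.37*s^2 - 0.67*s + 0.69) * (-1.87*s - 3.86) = -2.057*s^5 - 5.7607*s^4 - 7.5585*s^3 - 7.8953*s^2 + 1.2959*s - 2.6634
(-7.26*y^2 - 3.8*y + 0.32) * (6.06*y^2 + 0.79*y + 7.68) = -43.9956*y^4 - 28.7634*y^3 - 56.8196*y^2 - 28.9312*y + 2.4576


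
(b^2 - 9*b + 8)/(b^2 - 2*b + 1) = (b - 8)/(b - 1)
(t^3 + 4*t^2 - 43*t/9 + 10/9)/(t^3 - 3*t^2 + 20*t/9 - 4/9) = (t + 5)/(t - 2)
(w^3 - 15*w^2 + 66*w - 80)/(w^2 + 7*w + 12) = (w^3 - 15*w^2 + 66*w - 80)/(w^2 + 7*w + 12)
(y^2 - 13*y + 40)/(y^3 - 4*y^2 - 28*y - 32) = (y - 5)/(y^2 + 4*y + 4)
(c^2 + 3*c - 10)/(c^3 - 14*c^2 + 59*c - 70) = (c + 5)/(c^2 - 12*c + 35)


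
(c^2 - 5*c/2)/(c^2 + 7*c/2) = (2*c - 5)/(2*c + 7)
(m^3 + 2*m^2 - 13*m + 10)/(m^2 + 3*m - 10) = m - 1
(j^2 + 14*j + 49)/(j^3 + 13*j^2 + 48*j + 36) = (j^2 + 14*j + 49)/(j^3 + 13*j^2 + 48*j + 36)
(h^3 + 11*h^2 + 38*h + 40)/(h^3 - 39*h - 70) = (h + 4)/(h - 7)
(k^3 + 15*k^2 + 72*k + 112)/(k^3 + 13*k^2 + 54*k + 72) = (k^2 + 11*k + 28)/(k^2 + 9*k + 18)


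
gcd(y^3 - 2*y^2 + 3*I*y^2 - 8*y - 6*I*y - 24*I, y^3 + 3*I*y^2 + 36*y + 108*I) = y + 3*I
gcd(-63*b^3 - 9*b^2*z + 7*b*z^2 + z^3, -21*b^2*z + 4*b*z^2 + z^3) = -21*b^2 + 4*b*z + z^2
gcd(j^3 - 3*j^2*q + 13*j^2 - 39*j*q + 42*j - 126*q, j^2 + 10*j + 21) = j + 7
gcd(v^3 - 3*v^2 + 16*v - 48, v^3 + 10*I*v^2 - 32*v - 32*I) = v + 4*I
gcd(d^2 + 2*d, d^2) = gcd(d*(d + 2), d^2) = d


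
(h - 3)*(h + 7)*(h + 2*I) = h^3 + 4*h^2 + 2*I*h^2 - 21*h + 8*I*h - 42*I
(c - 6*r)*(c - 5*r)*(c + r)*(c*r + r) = c^4*r - 10*c^3*r^2 + c^3*r + 19*c^2*r^3 - 10*c^2*r^2 + 30*c*r^4 + 19*c*r^3 + 30*r^4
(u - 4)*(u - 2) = u^2 - 6*u + 8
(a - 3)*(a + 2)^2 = a^3 + a^2 - 8*a - 12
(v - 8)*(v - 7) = v^2 - 15*v + 56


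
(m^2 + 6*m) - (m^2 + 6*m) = 0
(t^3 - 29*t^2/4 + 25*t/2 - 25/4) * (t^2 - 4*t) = t^5 - 45*t^4/4 + 83*t^3/2 - 225*t^2/4 + 25*t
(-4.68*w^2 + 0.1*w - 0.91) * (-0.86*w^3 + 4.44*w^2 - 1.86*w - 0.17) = 4.0248*w^5 - 20.8652*w^4 + 9.9314*w^3 - 3.4308*w^2 + 1.6756*w + 0.1547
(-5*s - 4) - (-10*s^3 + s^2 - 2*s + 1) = 10*s^3 - s^2 - 3*s - 5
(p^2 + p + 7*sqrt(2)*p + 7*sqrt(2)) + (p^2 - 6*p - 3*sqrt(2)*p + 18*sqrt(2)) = 2*p^2 - 5*p + 4*sqrt(2)*p + 25*sqrt(2)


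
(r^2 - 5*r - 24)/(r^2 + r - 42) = (r^2 - 5*r - 24)/(r^2 + r - 42)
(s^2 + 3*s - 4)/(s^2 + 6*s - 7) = (s + 4)/(s + 7)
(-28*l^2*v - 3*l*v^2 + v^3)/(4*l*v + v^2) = -7*l + v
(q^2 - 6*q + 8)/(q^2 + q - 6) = (q - 4)/(q + 3)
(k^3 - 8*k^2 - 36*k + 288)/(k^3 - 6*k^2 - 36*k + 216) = (k - 8)/(k - 6)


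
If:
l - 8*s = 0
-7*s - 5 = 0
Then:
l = -40/7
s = -5/7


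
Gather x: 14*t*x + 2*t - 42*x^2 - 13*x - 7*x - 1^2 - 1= 2*t - 42*x^2 + x*(14*t - 20) - 2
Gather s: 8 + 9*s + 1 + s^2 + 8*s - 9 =s^2 + 17*s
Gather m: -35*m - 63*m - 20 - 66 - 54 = -98*m - 140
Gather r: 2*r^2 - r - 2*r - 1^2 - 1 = 2*r^2 - 3*r - 2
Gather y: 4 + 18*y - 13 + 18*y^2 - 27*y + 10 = 18*y^2 - 9*y + 1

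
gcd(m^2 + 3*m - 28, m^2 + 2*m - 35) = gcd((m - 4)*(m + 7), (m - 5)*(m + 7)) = m + 7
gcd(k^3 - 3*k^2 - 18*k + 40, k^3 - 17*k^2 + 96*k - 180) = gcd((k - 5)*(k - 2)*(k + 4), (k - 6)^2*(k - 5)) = k - 5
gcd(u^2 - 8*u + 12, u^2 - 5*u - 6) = u - 6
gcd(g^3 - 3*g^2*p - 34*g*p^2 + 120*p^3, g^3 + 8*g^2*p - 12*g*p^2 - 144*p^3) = -g^2 - 2*g*p + 24*p^2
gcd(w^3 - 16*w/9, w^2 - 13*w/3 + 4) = w - 4/3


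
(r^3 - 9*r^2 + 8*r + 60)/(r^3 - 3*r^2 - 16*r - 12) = (r - 5)/(r + 1)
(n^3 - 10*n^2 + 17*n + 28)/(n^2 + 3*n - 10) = (n^3 - 10*n^2 + 17*n + 28)/(n^2 + 3*n - 10)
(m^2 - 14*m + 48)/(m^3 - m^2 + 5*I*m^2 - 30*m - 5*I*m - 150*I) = (m - 8)/(m^2 + 5*m*(1 + I) + 25*I)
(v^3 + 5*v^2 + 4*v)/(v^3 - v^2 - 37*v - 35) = v*(v + 4)/(v^2 - 2*v - 35)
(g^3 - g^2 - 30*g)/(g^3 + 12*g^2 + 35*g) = (g - 6)/(g + 7)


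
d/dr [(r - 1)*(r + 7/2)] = 2*r + 5/2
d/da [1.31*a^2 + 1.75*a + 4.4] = 2.62*a + 1.75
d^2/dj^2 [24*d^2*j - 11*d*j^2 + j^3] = -22*d + 6*j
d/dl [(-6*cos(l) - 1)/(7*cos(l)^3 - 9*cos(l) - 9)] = -(804*sin(l) + 336*sin(2*l) + 84*sin(3*l) + 168*sin(4*l))/(15*cos(l) - 7*cos(3*l) + 36)^2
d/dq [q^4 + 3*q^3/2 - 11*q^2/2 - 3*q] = 4*q^3 + 9*q^2/2 - 11*q - 3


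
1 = 1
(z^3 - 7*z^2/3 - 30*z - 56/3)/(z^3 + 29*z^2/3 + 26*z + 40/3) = (z - 7)/(z + 5)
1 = 1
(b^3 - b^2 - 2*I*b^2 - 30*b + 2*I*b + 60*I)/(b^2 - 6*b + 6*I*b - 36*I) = (b^2 + b*(5 - 2*I) - 10*I)/(b + 6*I)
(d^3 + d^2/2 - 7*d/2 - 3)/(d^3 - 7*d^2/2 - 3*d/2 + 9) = (d + 1)/(d - 3)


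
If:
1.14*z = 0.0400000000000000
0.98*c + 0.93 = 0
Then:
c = -0.95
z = 0.04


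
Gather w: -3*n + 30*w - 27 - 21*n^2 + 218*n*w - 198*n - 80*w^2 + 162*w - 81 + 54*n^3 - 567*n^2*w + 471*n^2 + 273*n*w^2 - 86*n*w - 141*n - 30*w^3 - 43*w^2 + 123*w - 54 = 54*n^3 + 450*n^2 - 342*n - 30*w^3 + w^2*(273*n - 123) + w*(-567*n^2 + 132*n + 315) - 162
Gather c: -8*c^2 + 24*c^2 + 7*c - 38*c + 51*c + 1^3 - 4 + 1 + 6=16*c^2 + 20*c + 4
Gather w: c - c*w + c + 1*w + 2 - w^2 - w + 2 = -c*w + 2*c - w^2 + 4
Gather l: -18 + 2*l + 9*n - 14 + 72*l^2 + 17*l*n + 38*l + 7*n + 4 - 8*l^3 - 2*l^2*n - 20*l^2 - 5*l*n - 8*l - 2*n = -8*l^3 + l^2*(52 - 2*n) + l*(12*n + 32) + 14*n - 28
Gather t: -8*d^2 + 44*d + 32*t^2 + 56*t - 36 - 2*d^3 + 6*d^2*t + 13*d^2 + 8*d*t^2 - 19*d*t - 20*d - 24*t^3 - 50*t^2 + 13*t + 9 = -2*d^3 + 5*d^2 + 24*d - 24*t^3 + t^2*(8*d - 18) + t*(6*d^2 - 19*d + 69) - 27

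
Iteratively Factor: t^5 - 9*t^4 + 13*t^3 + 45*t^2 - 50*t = (t - 5)*(t^4 - 4*t^3 - 7*t^2 + 10*t) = (t - 5)*(t - 1)*(t^3 - 3*t^2 - 10*t) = t*(t - 5)*(t - 1)*(t^2 - 3*t - 10) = t*(t - 5)^2*(t - 1)*(t + 2)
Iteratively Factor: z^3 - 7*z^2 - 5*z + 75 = (z - 5)*(z^2 - 2*z - 15) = (z - 5)*(z + 3)*(z - 5)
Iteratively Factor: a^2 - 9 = (a - 3)*(a + 3)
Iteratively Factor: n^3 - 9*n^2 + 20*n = (n - 4)*(n^2 - 5*n) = (n - 5)*(n - 4)*(n)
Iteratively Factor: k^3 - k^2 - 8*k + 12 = (k - 2)*(k^2 + k - 6) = (k - 2)^2*(k + 3)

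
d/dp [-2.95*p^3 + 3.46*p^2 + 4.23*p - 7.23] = -8.85*p^2 + 6.92*p + 4.23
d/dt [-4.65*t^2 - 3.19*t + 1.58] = -9.3*t - 3.19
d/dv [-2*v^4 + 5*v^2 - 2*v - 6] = -8*v^3 + 10*v - 2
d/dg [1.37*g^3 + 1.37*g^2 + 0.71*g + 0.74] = 4.11*g^2 + 2.74*g + 0.71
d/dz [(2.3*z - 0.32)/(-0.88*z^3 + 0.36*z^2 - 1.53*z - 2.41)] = (4.048*z^3 - 1.6728*z^2 + 0.2304*z - 6.0326)/(0.7744*z^6 - 0.6336*z^5 + 2.8224*z^4 + 3.14*z^3 + 0.6057*z^2 + 7.3746*z + 5.8081)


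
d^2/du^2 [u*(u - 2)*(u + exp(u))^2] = 2*u^3*exp(u) + 4*u^2*exp(2*u) + 8*u^2*exp(u) + 12*u^2 - 4*u*exp(u) - 12*u - 6*exp(2*u) - 8*exp(u)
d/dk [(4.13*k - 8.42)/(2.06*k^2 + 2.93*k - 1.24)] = (-8.5078*k^2 + 34.6904*k + 19.5494)/(4.2436*k^4 + 12.0716*k^3 + 3.4761*k^2 - 7.2664*k + 1.5376)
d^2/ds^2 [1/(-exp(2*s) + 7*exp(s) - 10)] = (-2*(2*exp(s) - 7)^2*exp(s) + (4*exp(s) - 7)*(exp(2*s) - 7*exp(s) + 10))*exp(s)/(exp(2*s) - 7*exp(s) + 10)^3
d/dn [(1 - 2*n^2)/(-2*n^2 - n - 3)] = (2*n^2 + 16*n + 1)/(4*n^4 + 4*n^3 + 13*n^2 + 6*n + 9)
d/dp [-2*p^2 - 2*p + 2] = -4*p - 2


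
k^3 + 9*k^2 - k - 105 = (k - 3)*(k + 5)*(k + 7)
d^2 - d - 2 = (d - 2)*(d + 1)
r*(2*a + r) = 2*a*r + r^2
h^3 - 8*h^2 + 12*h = h*(h - 6)*(h - 2)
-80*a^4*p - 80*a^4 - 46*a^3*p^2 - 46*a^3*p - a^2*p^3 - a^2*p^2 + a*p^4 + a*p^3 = (-8*a + p)*(2*a + p)*(5*a + p)*(a*p + a)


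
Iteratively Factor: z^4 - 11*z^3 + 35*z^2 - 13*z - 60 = (z - 3)*(z^3 - 8*z^2 + 11*z + 20) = (z - 5)*(z - 3)*(z^2 - 3*z - 4) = (z - 5)*(z - 4)*(z - 3)*(z + 1)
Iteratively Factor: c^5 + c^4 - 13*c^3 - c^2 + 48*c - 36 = (c - 2)*(c^4 + 3*c^3 - 7*c^2 - 15*c + 18) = (c - 2)*(c + 3)*(c^3 - 7*c + 6) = (c - 2)*(c + 3)^2*(c^2 - 3*c + 2) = (c - 2)^2*(c + 3)^2*(c - 1)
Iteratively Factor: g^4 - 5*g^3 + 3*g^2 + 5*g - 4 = (g - 1)*(g^3 - 4*g^2 - g + 4) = (g - 1)^2*(g^2 - 3*g - 4) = (g - 4)*(g - 1)^2*(g + 1)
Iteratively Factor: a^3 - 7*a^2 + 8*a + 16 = (a - 4)*(a^2 - 3*a - 4) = (a - 4)*(a + 1)*(a - 4)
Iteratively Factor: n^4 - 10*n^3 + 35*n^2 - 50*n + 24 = (n - 3)*(n^3 - 7*n^2 + 14*n - 8) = (n - 4)*(n - 3)*(n^2 - 3*n + 2) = (n - 4)*(n - 3)*(n - 2)*(n - 1)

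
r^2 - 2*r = r*(r - 2)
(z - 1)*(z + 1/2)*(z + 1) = z^3 + z^2/2 - z - 1/2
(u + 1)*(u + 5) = u^2 + 6*u + 5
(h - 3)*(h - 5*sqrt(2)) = h^2 - 5*sqrt(2)*h - 3*h + 15*sqrt(2)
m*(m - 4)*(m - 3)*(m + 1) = m^4 - 6*m^3 + 5*m^2 + 12*m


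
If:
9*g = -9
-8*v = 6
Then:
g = -1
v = -3/4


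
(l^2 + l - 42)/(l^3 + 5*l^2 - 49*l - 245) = (l - 6)/(l^2 - 2*l - 35)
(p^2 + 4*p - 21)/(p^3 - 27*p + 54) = (p + 7)/(p^2 + 3*p - 18)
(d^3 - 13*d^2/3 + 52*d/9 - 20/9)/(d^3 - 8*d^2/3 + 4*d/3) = (d - 5/3)/d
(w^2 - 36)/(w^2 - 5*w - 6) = (w + 6)/(w + 1)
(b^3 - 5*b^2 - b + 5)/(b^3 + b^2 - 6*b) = (b^3 - 5*b^2 - b + 5)/(b*(b^2 + b - 6))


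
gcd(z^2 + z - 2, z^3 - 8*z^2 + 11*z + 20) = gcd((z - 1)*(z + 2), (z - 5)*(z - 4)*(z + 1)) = 1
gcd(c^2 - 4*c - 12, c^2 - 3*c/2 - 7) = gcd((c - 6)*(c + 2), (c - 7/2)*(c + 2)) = c + 2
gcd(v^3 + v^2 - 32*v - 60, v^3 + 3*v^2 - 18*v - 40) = v^2 + 7*v + 10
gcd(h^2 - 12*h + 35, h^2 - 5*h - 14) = h - 7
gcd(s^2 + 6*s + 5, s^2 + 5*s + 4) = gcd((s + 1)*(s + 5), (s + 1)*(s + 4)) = s + 1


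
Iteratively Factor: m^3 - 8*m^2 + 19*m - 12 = (m - 4)*(m^2 - 4*m + 3) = (m - 4)*(m - 3)*(m - 1)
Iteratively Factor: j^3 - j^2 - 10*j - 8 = (j - 4)*(j^2 + 3*j + 2) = (j - 4)*(j + 1)*(j + 2)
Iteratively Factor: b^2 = (b)*(b)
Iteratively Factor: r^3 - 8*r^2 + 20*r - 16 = (r - 2)*(r^2 - 6*r + 8) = (r - 2)^2*(r - 4)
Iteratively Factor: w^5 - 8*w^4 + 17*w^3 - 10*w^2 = (w)*(w^4 - 8*w^3 + 17*w^2 - 10*w) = w^2*(w^3 - 8*w^2 + 17*w - 10) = w^2*(w - 5)*(w^2 - 3*w + 2) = w^2*(w - 5)*(w - 1)*(w - 2)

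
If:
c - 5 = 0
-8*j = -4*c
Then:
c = 5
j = 5/2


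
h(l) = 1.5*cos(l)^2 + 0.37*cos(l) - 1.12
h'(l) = -3.0*sin(l)*cos(l) - 0.37*sin(l)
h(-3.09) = 0.01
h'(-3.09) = -0.14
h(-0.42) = 0.47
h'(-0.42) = 1.27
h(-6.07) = 0.67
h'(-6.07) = -0.70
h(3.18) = 0.01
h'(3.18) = -0.10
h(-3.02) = -0.01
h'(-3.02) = -0.32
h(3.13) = 0.01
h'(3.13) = 0.03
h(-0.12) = 0.73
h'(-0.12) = 0.40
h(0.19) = 0.69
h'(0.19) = -0.63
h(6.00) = 0.62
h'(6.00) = 0.91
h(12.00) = 0.26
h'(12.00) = 1.56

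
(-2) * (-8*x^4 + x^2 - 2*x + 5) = 16*x^4 - 2*x^2 + 4*x - 10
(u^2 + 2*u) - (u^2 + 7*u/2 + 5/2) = -3*u/2 - 5/2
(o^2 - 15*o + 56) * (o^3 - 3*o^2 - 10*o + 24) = o^5 - 18*o^4 + 91*o^3 + 6*o^2 - 920*o + 1344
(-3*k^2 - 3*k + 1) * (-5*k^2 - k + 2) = 15*k^4 + 18*k^3 - 8*k^2 - 7*k + 2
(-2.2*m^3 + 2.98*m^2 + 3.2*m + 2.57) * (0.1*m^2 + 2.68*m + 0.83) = -0.22*m^5 - 5.598*m^4 + 6.4804*m^3 + 11.3064*m^2 + 9.5436*m + 2.1331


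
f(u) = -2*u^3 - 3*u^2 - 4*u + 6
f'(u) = -6*u^2 - 6*u - 4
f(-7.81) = 807.01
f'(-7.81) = -323.12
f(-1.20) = 9.94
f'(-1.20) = -5.44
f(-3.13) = 50.46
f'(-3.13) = -44.00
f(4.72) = -290.02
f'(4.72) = -165.99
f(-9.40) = 1439.69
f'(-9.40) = -477.76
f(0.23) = 4.90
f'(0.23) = -5.70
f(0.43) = 3.57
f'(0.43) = -7.69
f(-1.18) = 9.83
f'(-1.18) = -5.27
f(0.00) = 6.00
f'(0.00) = -4.00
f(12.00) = -3930.00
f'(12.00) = -940.00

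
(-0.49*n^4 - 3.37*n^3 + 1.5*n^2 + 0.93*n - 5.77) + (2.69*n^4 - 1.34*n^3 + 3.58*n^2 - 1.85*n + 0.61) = 2.2*n^4 - 4.71*n^3 + 5.08*n^2 - 0.92*n - 5.16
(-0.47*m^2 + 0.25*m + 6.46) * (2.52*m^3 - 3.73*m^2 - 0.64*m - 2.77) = -1.1844*m^5 + 2.3831*m^4 + 15.6475*m^3 - 22.9539*m^2 - 4.8269*m - 17.8942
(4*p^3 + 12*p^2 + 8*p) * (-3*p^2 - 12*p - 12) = -12*p^5 - 84*p^4 - 216*p^3 - 240*p^2 - 96*p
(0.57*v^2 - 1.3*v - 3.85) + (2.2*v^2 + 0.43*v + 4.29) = 2.77*v^2 - 0.87*v + 0.44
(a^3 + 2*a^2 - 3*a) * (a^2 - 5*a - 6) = a^5 - 3*a^4 - 19*a^3 + 3*a^2 + 18*a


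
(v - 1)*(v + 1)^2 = v^3 + v^2 - v - 1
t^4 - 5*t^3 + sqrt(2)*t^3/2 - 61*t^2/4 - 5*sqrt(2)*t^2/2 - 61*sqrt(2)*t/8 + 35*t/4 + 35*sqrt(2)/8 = (t - 7)*(t - 1/2)*(t + 5/2)*(t + sqrt(2)/2)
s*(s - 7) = s^2 - 7*s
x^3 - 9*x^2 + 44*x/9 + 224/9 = (x - 8)*(x - 7/3)*(x + 4/3)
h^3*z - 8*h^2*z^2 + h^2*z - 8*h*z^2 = h*(h - 8*z)*(h*z + z)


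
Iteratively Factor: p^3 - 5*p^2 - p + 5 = (p + 1)*(p^2 - 6*p + 5) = (p - 1)*(p + 1)*(p - 5)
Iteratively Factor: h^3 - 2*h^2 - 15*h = (h + 3)*(h^2 - 5*h) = (h - 5)*(h + 3)*(h)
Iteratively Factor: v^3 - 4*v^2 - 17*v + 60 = (v - 3)*(v^2 - v - 20) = (v - 3)*(v + 4)*(v - 5)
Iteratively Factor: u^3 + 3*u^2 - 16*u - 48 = (u + 3)*(u^2 - 16) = (u + 3)*(u + 4)*(u - 4)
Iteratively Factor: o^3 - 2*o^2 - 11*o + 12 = (o + 3)*(o^2 - 5*o + 4) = (o - 4)*(o + 3)*(o - 1)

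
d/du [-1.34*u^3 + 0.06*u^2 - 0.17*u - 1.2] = -4.02*u^2 + 0.12*u - 0.17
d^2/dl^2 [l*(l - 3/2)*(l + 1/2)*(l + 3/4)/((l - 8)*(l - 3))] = (16*l^6 - 528*l^5 + 6960*l^4 - 34453*l^3 + 60192*l^2 - 6264*l - 16200)/(8*(l^6 - 33*l^5 + 435*l^4 - 2915*l^3 + 10440*l^2 - 19008*l + 13824))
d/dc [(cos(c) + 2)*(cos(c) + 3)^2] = -(cos(c) + 3)*(3*cos(c) + 7)*sin(c)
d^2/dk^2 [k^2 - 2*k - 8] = 2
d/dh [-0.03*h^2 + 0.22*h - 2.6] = 0.22 - 0.06*h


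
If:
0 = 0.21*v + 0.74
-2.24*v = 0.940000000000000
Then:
No Solution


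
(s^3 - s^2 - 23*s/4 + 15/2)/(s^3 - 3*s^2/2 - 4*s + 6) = (s + 5/2)/(s + 2)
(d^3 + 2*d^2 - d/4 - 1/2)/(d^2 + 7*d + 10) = (d^2 - 1/4)/(d + 5)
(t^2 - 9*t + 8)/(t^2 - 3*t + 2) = (t - 8)/(t - 2)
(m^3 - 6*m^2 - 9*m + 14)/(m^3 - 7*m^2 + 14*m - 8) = (m^2 - 5*m - 14)/(m^2 - 6*m + 8)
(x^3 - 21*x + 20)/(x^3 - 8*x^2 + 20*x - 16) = (x^2 + 4*x - 5)/(x^2 - 4*x + 4)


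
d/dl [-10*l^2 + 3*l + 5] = 3 - 20*l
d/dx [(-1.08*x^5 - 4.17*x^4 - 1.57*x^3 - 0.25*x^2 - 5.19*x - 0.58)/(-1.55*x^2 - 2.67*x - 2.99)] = (5.022*x^6 + 24.4614*x^5 + 51.9812*x^4 + 58.257*x^3 + 6.7059*x^2 - 0.303000000000001*x + 13.9695)/(2.4025*x^4 + 8.277*x^3 + 16.3979*x^2 + 15.9666*x + 8.9401)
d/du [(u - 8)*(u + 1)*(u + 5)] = 3*u^2 - 4*u - 43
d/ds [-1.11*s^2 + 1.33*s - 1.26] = 1.33 - 2.22*s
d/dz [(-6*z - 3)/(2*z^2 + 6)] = 3*(z^2 + z - 3)/(z^4 + 6*z^2 + 9)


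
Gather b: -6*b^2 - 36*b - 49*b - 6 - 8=-6*b^2 - 85*b - 14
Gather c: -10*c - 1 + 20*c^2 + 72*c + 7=20*c^2 + 62*c + 6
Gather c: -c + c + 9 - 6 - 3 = 0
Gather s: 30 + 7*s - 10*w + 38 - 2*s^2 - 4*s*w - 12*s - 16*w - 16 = -2*s^2 + s*(-4*w - 5) - 26*w + 52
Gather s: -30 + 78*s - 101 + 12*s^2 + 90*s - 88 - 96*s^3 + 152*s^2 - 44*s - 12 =-96*s^3 + 164*s^2 + 124*s - 231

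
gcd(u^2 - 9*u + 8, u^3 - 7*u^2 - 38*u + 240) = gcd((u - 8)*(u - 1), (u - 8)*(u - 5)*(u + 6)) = u - 8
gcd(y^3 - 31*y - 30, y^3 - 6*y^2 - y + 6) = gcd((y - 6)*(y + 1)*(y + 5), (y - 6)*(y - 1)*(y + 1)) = y^2 - 5*y - 6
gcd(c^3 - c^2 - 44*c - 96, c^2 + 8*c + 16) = c + 4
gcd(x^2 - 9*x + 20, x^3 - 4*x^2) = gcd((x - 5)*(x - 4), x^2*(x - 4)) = x - 4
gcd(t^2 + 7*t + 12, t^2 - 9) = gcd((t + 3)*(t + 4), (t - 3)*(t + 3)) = t + 3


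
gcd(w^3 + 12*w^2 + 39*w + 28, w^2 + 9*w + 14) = w + 7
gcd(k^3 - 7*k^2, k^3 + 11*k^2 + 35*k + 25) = 1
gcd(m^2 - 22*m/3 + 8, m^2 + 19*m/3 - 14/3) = 1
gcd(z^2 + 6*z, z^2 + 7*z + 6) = z + 6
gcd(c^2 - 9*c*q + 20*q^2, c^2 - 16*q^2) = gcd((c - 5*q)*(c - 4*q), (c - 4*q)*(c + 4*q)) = -c + 4*q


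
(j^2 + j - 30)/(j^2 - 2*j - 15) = (j + 6)/(j + 3)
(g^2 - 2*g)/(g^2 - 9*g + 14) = g/(g - 7)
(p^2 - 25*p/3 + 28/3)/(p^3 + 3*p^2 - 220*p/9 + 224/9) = 3*(p - 7)/(3*p^2 + 13*p - 56)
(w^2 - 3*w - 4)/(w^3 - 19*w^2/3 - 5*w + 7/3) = 3*(w - 4)/(3*w^2 - 22*w + 7)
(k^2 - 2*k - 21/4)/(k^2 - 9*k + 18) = (k^2 - 2*k - 21/4)/(k^2 - 9*k + 18)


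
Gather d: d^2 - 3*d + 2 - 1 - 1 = d^2 - 3*d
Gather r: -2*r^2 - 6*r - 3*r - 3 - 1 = -2*r^2 - 9*r - 4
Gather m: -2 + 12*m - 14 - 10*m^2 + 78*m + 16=-10*m^2 + 90*m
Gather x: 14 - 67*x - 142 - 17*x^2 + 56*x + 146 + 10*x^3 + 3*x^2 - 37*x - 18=10*x^3 - 14*x^2 - 48*x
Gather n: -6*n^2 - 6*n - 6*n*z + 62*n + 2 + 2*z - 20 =-6*n^2 + n*(56 - 6*z) + 2*z - 18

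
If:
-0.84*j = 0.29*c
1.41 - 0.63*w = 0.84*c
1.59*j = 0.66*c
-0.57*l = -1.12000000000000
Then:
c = 0.00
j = 0.00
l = 1.96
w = 2.24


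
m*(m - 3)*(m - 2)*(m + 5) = m^4 - 19*m^2 + 30*m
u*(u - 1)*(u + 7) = u^3 + 6*u^2 - 7*u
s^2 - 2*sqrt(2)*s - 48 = (s - 6*sqrt(2))*(s + 4*sqrt(2))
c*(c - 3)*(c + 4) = c^3 + c^2 - 12*c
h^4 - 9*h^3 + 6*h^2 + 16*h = h*(h - 8)*(h - 2)*(h + 1)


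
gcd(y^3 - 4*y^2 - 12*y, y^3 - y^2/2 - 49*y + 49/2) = 1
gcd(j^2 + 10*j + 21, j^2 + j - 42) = j + 7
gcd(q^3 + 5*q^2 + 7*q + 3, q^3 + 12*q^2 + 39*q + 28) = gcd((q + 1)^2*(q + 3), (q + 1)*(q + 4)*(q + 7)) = q + 1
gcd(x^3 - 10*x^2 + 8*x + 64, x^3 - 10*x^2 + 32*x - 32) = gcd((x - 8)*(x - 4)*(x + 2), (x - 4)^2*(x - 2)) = x - 4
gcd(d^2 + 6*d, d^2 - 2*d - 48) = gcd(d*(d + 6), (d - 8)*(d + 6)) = d + 6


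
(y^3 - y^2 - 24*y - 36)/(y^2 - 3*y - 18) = y + 2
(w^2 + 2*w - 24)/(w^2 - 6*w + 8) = (w + 6)/(w - 2)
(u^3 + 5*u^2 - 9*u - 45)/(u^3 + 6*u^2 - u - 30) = (u - 3)/(u - 2)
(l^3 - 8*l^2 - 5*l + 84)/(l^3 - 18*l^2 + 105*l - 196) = (l + 3)/(l - 7)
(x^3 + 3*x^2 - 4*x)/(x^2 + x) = (x^2 + 3*x - 4)/(x + 1)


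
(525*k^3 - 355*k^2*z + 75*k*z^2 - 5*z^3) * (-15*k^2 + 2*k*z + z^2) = -7875*k^5 + 6375*k^4*z - 1310*k^3*z^2 - 130*k^2*z^3 + 65*k*z^4 - 5*z^5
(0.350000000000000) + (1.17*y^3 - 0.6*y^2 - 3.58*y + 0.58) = 1.17*y^3 - 0.6*y^2 - 3.58*y + 0.93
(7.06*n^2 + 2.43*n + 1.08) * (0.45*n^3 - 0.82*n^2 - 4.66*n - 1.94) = 3.177*n^5 - 4.6957*n^4 - 34.4062*n^3 - 25.9058*n^2 - 9.747*n - 2.0952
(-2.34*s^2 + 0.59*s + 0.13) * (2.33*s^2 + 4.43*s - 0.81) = -5.4522*s^4 - 8.9915*s^3 + 4.812*s^2 + 0.098*s - 0.1053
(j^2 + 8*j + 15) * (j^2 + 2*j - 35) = j^4 + 10*j^3 - 4*j^2 - 250*j - 525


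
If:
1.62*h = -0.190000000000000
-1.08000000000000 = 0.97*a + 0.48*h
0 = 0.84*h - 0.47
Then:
No Solution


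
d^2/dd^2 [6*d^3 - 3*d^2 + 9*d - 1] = 36*d - 6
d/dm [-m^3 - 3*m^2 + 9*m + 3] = -3*m^2 - 6*m + 9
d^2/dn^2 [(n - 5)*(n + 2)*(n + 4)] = 6*n + 2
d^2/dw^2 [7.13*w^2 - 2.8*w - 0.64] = 14.2600000000000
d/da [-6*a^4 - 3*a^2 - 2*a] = -24*a^3 - 6*a - 2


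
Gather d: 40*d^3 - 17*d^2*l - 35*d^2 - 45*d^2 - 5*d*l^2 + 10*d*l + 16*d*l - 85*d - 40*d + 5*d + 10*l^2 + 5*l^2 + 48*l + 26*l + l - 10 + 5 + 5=40*d^3 + d^2*(-17*l - 80) + d*(-5*l^2 + 26*l - 120) + 15*l^2 + 75*l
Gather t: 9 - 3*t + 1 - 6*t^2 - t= -6*t^2 - 4*t + 10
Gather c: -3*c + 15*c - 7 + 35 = 12*c + 28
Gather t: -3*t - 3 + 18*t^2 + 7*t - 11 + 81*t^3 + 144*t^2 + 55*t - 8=81*t^3 + 162*t^2 + 59*t - 22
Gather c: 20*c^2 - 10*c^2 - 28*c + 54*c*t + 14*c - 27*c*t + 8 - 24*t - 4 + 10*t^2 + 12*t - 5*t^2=10*c^2 + c*(27*t - 14) + 5*t^2 - 12*t + 4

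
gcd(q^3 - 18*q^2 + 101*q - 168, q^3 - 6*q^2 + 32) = 1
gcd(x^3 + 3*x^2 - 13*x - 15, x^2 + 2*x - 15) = x^2 + 2*x - 15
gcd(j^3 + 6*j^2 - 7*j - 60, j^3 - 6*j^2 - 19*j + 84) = j^2 + j - 12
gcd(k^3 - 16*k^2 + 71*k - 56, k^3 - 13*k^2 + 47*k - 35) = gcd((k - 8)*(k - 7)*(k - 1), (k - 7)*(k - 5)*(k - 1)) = k^2 - 8*k + 7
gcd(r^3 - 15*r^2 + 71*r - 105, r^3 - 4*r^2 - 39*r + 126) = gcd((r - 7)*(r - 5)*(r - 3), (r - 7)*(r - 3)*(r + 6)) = r^2 - 10*r + 21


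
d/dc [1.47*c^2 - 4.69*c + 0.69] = 2.94*c - 4.69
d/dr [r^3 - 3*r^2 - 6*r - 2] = 3*r^2 - 6*r - 6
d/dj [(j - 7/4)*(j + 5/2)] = 2*j + 3/4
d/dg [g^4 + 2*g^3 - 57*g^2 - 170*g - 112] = 4*g^3 + 6*g^2 - 114*g - 170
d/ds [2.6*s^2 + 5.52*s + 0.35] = 5.2*s + 5.52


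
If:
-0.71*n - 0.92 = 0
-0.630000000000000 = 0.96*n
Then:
No Solution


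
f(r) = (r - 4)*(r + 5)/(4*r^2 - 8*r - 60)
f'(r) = (8 - 8*r)*(r - 4)*(r + 5)/(4*r^2 - 8*r - 60)^2 + (r - 4)/(4*r^2 - 8*r - 60) + (r + 5)/(4*r^2 - 8*r - 60)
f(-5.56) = 0.05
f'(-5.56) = -0.07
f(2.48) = 0.21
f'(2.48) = -0.06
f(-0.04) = 0.34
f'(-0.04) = -0.06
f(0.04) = 0.33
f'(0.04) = -0.06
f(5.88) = 0.65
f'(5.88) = -0.41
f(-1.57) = 0.51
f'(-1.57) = -0.22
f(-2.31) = 0.84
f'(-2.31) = -0.92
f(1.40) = 0.26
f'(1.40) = -0.05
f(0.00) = 0.33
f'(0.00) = -0.06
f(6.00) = 0.61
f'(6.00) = -0.32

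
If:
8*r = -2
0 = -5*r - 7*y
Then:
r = -1/4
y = 5/28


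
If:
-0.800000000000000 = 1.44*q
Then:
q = -0.56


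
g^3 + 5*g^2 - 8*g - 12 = (g - 2)*(g + 1)*(g + 6)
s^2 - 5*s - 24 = (s - 8)*(s + 3)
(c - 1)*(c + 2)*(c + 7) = c^3 + 8*c^2 + 5*c - 14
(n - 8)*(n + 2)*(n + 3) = n^3 - 3*n^2 - 34*n - 48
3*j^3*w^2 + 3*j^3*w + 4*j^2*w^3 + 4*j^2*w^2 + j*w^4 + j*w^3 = w*(j + w)*(3*j + w)*(j*w + j)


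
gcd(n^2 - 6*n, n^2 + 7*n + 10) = 1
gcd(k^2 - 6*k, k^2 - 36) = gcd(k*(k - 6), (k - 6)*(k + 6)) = k - 6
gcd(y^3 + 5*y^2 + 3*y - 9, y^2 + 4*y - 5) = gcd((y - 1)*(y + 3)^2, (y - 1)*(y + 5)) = y - 1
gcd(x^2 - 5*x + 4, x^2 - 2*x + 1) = x - 1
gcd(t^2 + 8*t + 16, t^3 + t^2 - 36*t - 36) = 1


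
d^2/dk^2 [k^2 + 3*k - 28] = 2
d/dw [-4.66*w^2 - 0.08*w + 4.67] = -9.32*w - 0.08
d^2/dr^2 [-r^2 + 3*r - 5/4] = -2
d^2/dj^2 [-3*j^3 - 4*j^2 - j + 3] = -18*j - 8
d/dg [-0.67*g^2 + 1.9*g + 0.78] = 1.9 - 1.34*g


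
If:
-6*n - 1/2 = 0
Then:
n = -1/12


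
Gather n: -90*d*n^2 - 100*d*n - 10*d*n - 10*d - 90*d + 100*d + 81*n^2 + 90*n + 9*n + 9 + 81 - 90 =n^2*(81 - 90*d) + n*(99 - 110*d)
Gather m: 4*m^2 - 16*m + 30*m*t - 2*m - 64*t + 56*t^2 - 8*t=4*m^2 + m*(30*t - 18) + 56*t^2 - 72*t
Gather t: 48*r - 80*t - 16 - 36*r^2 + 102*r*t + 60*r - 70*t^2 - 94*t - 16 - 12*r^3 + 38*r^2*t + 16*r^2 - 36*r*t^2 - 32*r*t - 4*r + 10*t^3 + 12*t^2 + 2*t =-12*r^3 - 20*r^2 + 104*r + 10*t^3 + t^2*(-36*r - 58) + t*(38*r^2 + 70*r - 172) - 32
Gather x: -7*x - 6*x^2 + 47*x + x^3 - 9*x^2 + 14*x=x^3 - 15*x^2 + 54*x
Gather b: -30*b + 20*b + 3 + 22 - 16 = 9 - 10*b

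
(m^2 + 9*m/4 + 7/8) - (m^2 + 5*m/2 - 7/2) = 35/8 - m/4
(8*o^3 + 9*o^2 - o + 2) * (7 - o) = -8*o^4 + 47*o^3 + 64*o^2 - 9*o + 14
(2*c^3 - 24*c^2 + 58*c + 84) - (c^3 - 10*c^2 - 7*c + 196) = c^3 - 14*c^2 + 65*c - 112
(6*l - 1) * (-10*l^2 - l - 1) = -60*l^3 + 4*l^2 - 5*l + 1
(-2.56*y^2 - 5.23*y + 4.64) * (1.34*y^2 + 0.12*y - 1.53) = -3.4304*y^4 - 7.3154*y^3 + 9.5068*y^2 + 8.5587*y - 7.0992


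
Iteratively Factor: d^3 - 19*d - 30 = (d - 5)*(d^2 + 5*d + 6) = (d - 5)*(d + 2)*(d + 3)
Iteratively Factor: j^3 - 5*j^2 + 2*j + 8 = (j + 1)*(j^2 - 6*j + 8) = (j - 4)*(j + 1)*(j - 2)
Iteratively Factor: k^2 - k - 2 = (k - 2)*(k + 1)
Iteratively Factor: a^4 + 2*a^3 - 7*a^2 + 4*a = (a + 4)*(a^3 - 2*a^2 + a) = (a - 1)*(a + 4)*(a^2 - a) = (a - 1)^2*(a + 4)*(a)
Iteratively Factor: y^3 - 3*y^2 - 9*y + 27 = (y + 3)*(y^2 - 6*y + 9) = (y - 3)*(y + 3)*(y - 3)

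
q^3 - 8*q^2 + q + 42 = (q - 7)*(q - 3)*(q + 2)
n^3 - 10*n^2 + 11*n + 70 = (n - 7)*(n - 5)*(n + 2)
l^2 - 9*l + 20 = (l - 5)*(l - 4)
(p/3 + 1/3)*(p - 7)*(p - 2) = p^3/3 - 8*p^2/3 + 5*p/3 + 14/3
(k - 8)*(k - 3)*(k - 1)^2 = k^4 - 13*k^3 + 47*k^2 - 59*k + 24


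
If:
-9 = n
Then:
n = -9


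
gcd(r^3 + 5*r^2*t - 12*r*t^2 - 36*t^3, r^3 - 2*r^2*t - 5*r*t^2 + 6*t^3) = r^2 - r*t - 6*t^2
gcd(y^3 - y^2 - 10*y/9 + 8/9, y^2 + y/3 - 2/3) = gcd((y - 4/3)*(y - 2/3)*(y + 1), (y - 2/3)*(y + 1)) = y^2 + y/3 - 2/3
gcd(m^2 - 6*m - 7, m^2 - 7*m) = m - 7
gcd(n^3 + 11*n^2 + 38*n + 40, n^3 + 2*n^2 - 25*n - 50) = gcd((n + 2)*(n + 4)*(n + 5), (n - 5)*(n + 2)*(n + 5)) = n^2 + 7*n + 10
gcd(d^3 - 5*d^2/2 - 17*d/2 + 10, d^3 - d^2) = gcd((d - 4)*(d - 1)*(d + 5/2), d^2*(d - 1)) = d - 1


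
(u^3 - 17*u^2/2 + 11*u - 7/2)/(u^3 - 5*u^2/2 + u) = (u^2 - 8*u + 7)/(u*(u - 2))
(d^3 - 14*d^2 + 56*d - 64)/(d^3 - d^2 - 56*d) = (d^2 - 6*d + 8)/(d*(d + 7))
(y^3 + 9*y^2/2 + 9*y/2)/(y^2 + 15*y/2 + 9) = y*(y + 3)/(y + 6)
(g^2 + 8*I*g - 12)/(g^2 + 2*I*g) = (g + 6*I)/g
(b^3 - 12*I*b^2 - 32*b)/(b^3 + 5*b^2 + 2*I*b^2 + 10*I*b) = (b^2 - 12*I*b - 32)/(b^2 + b*(5 + 2*I) + 10*I)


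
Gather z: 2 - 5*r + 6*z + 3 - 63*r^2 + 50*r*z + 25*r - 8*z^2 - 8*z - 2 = -63*r^2 + 20*r - 8*z^2 + z*(50*r - 2) + 3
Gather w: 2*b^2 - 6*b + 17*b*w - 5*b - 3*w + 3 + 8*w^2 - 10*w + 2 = 2*b^2 - 11*b + 8*w^2 + w*(17*b - 13) + 5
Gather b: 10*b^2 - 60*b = 10*b^2 - 60*b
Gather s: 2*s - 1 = 2*s - 1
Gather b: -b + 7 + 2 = 9 - b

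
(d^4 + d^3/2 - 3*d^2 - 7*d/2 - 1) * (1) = d^4 + d^3/2 - 3*d^2 - 7*d/2 - 1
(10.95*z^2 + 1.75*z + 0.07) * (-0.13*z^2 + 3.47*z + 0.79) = -1.4235*z^4 + 37.769*z^3 + 14.7139*z^2 + 1.6254*z + 0.0553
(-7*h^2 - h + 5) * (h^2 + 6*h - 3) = -7*h^4 - 43*h^3 + 20*h^2 + 33*h - 15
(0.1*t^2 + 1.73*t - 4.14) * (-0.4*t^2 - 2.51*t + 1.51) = -0.04*t^4 - 0.943*t^3 - 2.5353*t^2 + 13.0037*t - 6.2514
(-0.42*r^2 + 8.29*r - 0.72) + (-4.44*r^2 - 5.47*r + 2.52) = -4.86*r^2 + 2.82*r + 1.8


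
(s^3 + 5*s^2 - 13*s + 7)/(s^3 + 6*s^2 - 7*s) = (s - 1)/s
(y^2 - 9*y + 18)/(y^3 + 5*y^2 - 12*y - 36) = (y - 6)/(y^2 + 8*y + 12)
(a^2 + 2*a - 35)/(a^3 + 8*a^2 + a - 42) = (a - 5)/(a^2 + a - 6)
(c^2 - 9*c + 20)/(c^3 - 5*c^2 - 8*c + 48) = (c - 5)/(c^2 - c - 12)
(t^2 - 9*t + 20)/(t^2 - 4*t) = (t - 5)/t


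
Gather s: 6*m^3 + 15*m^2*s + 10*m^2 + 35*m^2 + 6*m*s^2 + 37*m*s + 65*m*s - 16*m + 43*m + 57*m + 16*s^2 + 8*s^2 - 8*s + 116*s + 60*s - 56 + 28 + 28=6*m^3 + 45*m^2 + 84*m + s^2*(6*m + 24) + s*(15*m^2 + 102*m + 168)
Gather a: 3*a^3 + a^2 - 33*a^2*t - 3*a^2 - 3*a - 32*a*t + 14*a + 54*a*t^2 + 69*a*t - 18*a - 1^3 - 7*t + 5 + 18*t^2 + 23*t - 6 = 3*a^3 + a^2*(-33*t - 2) + a*(54*t^2 + 37*t - 7) + 18*t^2 + 16*t - 2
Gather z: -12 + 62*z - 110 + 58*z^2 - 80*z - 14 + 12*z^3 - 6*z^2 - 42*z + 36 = 12*z^3 + 52*z^2 - 60*z - 100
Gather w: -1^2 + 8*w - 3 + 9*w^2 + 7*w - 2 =9*w^2 + 15*w - 6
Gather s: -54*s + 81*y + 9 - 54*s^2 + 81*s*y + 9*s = -54*s^2 + s*(81*y - 45) + 81*y + 9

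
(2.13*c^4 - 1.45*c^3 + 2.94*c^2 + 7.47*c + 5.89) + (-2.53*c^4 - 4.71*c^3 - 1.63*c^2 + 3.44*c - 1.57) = -0.4*c^4 - 6.16*c^3 + 1.31*c^2 + 10.91*c + 4.32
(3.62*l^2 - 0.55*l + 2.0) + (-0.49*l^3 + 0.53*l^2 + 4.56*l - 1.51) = -0.49*l^3 + 4.15*l^2 + 4.01*l + 0.49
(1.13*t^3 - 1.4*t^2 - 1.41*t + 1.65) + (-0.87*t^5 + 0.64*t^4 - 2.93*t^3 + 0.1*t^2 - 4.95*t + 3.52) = -0.87*t^5 + 0.64*t^4 - 1.8*t^3 - 1.3*t^2 - 6.36*t + 5.17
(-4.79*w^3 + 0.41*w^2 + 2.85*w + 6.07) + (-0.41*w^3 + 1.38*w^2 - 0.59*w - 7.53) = -5.2*w^3 + 1.79*w^2 + 2.26*w - 1.46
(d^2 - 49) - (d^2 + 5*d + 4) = -5*d - 53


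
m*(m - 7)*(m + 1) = m^3 - 6*m^2 - 7*m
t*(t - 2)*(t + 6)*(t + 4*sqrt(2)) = t^4 + 4*t^3 + 4*sqrt(2)*t^3 - 12*t^2 + 16*sqrt(2)*t^2 - 48*sqrt(2)*t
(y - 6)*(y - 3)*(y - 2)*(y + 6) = y^4 - 5*y^3 - 30*y^2 + 180*y - 216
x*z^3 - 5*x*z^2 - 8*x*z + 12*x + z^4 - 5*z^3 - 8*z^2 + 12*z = (x + z)*(z - 6)*(z - 1)*(z + 2)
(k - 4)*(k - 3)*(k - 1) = k^3 - 8*k^2 + 19*k - 12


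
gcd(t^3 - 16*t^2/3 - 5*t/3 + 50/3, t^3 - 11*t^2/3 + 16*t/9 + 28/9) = t - 2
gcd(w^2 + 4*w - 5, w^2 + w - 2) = w - 1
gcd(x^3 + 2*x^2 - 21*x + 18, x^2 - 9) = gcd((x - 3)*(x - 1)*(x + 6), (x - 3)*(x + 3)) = x - 3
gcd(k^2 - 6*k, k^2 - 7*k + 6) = k - 6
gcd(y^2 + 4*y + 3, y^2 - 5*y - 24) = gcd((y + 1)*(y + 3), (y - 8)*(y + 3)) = y + 3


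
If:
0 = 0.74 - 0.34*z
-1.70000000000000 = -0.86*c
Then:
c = 1.98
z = 2.18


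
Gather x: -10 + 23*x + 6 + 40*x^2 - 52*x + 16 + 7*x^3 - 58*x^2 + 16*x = 7*x^3 - 18*x^2 - 13*x + 12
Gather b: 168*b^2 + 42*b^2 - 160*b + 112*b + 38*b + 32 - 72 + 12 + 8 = 210*b^2 - 10*b - 20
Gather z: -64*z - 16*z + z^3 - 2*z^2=z^3 - 2*z^2 - 80*z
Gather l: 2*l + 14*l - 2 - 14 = 16*l - 16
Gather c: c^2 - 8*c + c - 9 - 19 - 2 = c^2 - 7*c - 30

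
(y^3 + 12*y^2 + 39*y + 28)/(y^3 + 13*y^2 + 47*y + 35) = (y + 4)/(y + 5)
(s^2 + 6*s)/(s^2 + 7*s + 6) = s/(s + 1)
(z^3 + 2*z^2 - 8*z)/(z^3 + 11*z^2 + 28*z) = (z - 2)/(z + 7)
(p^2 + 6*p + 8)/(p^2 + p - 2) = (p + 4)/(p - 1)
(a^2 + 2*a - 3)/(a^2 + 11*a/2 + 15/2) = 2*(a - 1)/(2*a + 5)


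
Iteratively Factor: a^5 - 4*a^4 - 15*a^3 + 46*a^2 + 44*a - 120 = (a + 2)*(a^4 - 6*a^3 - 3*a^2 + 52*a - 60) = (a + 2)*(a + 3)*(a^3 - 9*a^2 + 24*a - 20) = (a - 2)*(a + 2)*(a + 3)*(a^2 - 7*a + 10) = (a - 2)^2*(a + 2)*(a + 3)*(a - 5)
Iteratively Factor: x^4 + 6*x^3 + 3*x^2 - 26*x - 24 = (x + 1)*(x^3 + 5*x^2 - 2*x - 24) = (x + 1)*(x + 3)*(x^2 + 2*x - 8) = (x - 2)*(x + 1)*(x + 3)*(x + 4)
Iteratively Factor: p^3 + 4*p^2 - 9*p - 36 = (p - 3)*(p^2 + 7*p + 12) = (p - 3)*(p + 3)*(p + 4)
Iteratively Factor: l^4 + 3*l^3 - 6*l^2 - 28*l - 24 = (l + 2)*(l^3 + l^2 - 8*l - 12) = (l + 2)^2*(l^2 - l - 6) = (l + 2)^3*(l - 3)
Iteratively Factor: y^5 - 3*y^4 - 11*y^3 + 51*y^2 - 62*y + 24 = (y - 2)*(y^4 - y^3 - 13*y^2 + 25*y - 12) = (y - 2)*(y - 1)*(y^3 - 13*y + 12) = (y - 3)*(y - 2)*(y - 1)*(y^2 + 3*y - 4) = (y - 3)*(y - 2)*(y - 1)*(y + 4)*(y - 1)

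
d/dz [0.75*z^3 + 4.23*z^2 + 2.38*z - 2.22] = 2.25*z^2 + 8.46*z + 2.38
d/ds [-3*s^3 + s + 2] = 1 - 9*s^2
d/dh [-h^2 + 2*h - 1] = 2 - 2*h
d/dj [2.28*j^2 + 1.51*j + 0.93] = 4.56*j + 1.51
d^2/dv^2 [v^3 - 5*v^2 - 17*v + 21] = 6*v - 10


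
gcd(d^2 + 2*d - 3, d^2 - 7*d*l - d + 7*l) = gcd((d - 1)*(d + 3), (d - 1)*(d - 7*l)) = d - 1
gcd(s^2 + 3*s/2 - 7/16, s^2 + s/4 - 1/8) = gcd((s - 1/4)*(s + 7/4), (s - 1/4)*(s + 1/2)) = s - 1/4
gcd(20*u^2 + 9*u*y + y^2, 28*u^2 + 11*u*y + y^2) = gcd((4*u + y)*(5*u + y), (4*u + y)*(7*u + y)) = 4*u + y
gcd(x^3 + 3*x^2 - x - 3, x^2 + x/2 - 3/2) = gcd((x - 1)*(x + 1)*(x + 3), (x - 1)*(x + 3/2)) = x - 1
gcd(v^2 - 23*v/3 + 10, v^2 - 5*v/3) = v - 5/3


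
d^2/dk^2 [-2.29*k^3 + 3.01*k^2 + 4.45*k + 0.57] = 6.02 - 13.74*k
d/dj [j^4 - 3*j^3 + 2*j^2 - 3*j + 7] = 4*j^3 - 9*j^2 + 4*j - 3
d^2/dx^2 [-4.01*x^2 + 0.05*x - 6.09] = -8.02000000000000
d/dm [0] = 0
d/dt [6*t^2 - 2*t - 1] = 12*t - 2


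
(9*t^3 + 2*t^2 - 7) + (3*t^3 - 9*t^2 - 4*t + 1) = 12*t^3 - 7*t^2 - 4*t - 6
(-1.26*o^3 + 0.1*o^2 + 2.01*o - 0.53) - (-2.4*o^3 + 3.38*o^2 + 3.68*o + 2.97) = 1.14*o^3 - 3.28*o^2 - 1.67*o - 3.5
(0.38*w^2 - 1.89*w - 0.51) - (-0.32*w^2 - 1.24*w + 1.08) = 0.7*w^2 - 0.65*w - 1.59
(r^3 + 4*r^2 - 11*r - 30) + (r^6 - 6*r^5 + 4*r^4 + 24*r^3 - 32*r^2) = r^6 - 6*r^5 + 4*r^4 + 25*r^3 - 28*r^2 - 11*r - 30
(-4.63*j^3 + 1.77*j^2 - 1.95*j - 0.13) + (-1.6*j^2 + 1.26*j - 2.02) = -4.63*j^3 + 0.17*j^2 - 0.69*j - 2.15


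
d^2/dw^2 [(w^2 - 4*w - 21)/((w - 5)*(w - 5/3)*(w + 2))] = 6*(9*w^6 - 108*w^5 - 495*w^4 + 4832*w^3 - 3813*w^2 - 12180*w - 19925)/(27*w^9 - 378*w^8 + 1359*w^7 + 2386*w^6 - 19395*w^5 + 6450*w^4 + 82125*w^3 - 71250*w^2 - 112500*w + 125000)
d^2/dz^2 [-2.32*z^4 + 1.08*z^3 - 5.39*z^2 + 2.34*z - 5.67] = -27.84*z^2 + 6.48*z - 10.78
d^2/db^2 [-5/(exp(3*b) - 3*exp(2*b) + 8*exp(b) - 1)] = 5*(-2*(3*exp(2*b) - 6*exp(b) + 8)^2*exp(b) + (9*exp(2*b) - 12*exp(b) + 8)*(exp(3*b) - 3*exp(2*b) + 8*exp(b) - 1))*exp(b)/(exp(3*b) - 3*exp(2*b) + 8*exp(b) - 1)^3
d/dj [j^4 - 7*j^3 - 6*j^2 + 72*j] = 4*j^3 - 21*j^2 - 12*j + 72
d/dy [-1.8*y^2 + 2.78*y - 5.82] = 2.78 - 3.6*y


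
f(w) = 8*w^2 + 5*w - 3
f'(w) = 16*w + 5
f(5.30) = 248.22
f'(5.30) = 89.80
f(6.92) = 414.69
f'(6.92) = 115.72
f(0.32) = -0.58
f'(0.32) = 10.12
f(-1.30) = 4.02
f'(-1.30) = -15.80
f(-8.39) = 518.19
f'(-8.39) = -129.24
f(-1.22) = 2.81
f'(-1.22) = -14.52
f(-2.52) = 35.20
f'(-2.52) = -35.32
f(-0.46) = -3.61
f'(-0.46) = -2.36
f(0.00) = -3.00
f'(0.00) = 5.00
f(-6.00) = 255.00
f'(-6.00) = -91.00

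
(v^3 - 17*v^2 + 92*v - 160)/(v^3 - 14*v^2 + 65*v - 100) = (v - 8)/(v - 5)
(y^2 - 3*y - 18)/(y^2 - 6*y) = (y + 3)/y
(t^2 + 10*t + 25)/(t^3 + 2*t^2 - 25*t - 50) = (t + 5)/(t^2 - 3*t - 10)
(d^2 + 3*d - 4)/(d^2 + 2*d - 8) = (d - 1)/(d - 2)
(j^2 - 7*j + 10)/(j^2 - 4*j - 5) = (j - 2)/(j + 1)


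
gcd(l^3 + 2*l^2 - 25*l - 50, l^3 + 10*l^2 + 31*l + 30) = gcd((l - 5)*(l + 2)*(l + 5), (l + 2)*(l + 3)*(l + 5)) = l^2 + 7*l + 10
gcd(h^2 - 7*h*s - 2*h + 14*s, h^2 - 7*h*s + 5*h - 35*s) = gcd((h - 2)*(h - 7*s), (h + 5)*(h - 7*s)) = -h + 7*s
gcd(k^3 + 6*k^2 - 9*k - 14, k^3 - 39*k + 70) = k^2 + 5*k - 14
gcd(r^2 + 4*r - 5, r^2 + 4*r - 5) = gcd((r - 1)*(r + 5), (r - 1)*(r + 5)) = r^2 + 4*r - 5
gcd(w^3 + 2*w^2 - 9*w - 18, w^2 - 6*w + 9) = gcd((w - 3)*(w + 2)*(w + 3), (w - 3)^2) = w - 3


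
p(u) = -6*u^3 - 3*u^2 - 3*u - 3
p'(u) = -18*u^2 - 6*u - 3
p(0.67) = -8.16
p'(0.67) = -15.10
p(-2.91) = 128.18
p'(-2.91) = -137.97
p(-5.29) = 817.13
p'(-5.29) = -474.97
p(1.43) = -30.97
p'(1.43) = -48.39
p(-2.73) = 104.91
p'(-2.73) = -120.77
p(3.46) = -297.83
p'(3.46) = -239.25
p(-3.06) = 150.00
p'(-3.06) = -153.18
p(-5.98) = 1190.74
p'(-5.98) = -610.81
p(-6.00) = 1203.00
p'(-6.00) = -615.00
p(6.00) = -1425.00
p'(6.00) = -687.00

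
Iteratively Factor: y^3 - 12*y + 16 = (y - 2)*(y^2 + 2*y - 8) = (y - 2)^2*(y + 4)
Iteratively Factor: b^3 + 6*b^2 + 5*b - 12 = (b + 4)*(b^2 + 2*b - 3) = (b - 1)*(b + 4)*(b + 3)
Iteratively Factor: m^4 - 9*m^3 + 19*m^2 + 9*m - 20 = (m - 5)*(m^3 - 4*m^2 - m + 4) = (m - 5)*(m - 4)*(m^2 - 1) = (m - 5)*(m - 4)*(m - 1)*(m + 1)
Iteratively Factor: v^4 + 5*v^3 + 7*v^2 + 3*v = (v)*(v^3 + 5*v^2 + 7*v + 3) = v*(v + 1)*(v^2 + 4*v + 3) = v*(v + 1)*(v + 3)*(v + 1)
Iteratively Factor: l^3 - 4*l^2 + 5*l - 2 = (l - 1)*(l^2 - 3*l + 2) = (l - 2)*(l - 1)*(l - 1)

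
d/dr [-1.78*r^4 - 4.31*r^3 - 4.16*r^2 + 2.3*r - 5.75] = -7.12*r^3 - 12.93*r^2 - 8.32*r + 2.3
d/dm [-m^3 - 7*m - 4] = -3*m^2 - 7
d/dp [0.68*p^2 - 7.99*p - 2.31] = 1.36*p - 7.99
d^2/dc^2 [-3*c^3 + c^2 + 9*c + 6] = 2 - 18*c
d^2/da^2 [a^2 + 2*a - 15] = 2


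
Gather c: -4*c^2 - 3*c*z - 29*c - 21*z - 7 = -4*c^2 + c*(-3*z - 29) - 21*z - 7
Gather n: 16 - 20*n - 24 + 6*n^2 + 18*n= 6*n^2 - 2*n - 8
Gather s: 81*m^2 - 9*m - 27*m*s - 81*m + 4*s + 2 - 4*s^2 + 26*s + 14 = 81*m^2 - 90*m - 4*s^2 + s*(30 - 27*m) + 16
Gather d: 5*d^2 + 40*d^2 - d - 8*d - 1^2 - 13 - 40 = 45*d^2 - 9*d - 54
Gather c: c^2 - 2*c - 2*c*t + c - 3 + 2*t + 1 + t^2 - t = c^2 + c*(-2*t - 1) + t^2 + t - 2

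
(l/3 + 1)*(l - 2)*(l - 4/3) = l^3/3 - l^2/9 - 22*l/9 + 8/3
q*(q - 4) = q^2 - 4*q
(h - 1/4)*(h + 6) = h^2 + 23*h/4 - 3/2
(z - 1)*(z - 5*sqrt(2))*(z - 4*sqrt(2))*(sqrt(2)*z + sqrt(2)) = sqrt(2)*z^4 - 18*z^3 + 39*sqrt(2)*z^2 + 18*z - 40*sqrt(2)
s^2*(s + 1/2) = s^3 + s^2/2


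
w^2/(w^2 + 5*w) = w/(w + 5)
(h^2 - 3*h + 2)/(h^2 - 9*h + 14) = (h - 1)/(h - 7)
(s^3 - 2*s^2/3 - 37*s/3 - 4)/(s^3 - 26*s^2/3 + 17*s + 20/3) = (s + 3)/(s - 5)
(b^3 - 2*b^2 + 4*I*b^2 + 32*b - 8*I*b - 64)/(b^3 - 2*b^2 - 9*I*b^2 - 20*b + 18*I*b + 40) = (b + 8*I)/(b - 5*I)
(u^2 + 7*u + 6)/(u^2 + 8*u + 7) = (u + 6)/(u + 7)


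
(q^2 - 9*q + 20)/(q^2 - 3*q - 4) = (q - 5)/(q + 1)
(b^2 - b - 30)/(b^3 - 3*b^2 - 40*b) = (b - 6)/(b*(b - 8))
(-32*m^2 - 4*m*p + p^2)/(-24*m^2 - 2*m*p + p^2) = (-8*m + p)/(-6*m + p)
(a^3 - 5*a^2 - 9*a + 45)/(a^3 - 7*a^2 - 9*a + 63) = (a - 5)/(a - 7)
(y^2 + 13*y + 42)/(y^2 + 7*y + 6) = (y + 7)/(y + 1)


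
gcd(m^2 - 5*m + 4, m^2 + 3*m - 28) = m - 4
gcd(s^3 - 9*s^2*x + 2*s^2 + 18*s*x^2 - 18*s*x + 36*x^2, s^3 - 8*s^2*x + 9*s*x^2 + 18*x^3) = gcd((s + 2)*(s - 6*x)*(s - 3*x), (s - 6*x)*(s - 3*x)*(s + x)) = s^2 - 9*s*x + 18*x^2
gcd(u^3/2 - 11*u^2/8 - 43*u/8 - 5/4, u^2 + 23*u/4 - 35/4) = 1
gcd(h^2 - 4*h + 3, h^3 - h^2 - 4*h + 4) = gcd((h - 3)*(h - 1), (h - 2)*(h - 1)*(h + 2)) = h - 1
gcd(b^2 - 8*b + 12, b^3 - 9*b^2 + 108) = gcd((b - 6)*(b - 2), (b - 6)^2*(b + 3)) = b - 6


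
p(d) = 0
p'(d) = 0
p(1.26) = 0.00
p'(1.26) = 0.00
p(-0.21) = 0.00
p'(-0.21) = 0.00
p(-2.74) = 0.00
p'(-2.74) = 0.00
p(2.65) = 0.00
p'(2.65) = 0.00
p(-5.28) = 0.00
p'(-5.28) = 0.00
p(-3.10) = 0.00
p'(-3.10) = 0.00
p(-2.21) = 0.00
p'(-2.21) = 0.00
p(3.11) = 0.00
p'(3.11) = 0.00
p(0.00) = 0.00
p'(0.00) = 0.00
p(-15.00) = 0.00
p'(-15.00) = 0.00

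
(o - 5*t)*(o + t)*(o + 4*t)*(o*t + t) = o^4*t + o^3*t - 21*o^2*t^3 - 20*o*t^4 - 21*o*t^3 - 20*t^4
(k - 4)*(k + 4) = k^2 - 16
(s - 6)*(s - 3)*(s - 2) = s^3 - 11*s^2 + 36*s - 36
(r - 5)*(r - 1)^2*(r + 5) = r^4 - 2*r^3 - 24*r^2 + 50*r - 25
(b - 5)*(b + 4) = b^2 - b - 20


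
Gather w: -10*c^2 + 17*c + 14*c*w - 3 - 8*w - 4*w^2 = -10*c^2 + 17*c - 4*w^2 + w*(14*c - 8) - 3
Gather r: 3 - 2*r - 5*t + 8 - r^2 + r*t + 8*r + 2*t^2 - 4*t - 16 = -r^2 + r*(t + 6) + 2*t^2 - 9*t - 5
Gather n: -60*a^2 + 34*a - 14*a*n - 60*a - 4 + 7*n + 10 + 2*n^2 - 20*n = -60*a^2 - 26*a + 2*n^2 + n*(-14*a - 13) + 6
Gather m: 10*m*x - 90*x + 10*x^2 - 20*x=10*m*x + 10*x^2 - 110*x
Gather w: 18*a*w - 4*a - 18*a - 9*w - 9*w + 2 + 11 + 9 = -22*a + w*(18*a - 18) + 22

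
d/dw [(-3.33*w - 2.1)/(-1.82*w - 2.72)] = (9.528792*w + 14.240832)/(1.82*w + 2.72)^3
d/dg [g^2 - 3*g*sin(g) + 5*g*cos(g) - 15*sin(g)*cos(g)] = -5*g*sin(g) - 3*g*cos(g) + 2*g - 3*sin(g) + 5*cos(g) - 15*cos(2*g)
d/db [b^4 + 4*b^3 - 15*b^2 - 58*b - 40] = 4*b^3 + 12*b^2 - 30*b - 58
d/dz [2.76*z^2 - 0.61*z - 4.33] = 5.52*z - 0.61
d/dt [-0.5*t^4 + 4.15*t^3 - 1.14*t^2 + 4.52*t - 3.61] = -2.0*t^3 + 12.45*t^2 - 2.28*t + 4.52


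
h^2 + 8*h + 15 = (h + 3)*(h + 5)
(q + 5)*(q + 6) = q^2 + 11*q + 30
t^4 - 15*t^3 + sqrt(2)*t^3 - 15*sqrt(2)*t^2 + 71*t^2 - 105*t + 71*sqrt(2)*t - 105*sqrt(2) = (t - 7)*(t - 5)*(t - 3)*(t + sqrt(2))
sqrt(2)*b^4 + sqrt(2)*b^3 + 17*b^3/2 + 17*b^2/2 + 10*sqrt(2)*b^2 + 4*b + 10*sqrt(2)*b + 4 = (b + 1)*(b + 2*sqrt(2))^2*(sqrt(2)*b + 1/2)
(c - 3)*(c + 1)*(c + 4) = c^3 + 2*c^2 - 11*c - 12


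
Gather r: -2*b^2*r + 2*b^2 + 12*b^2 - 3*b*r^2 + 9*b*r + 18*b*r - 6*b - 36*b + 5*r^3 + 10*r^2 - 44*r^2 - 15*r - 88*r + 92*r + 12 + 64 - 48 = 14*b^2 - 42*b + 5*r^3 + r^2*(-3*b - 34) + r*(-2*b^2 + 27*b - 11) + 28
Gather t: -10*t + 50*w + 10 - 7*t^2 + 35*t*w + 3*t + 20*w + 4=-7*t^2 + t*(35*w - 7) + 70*w + 14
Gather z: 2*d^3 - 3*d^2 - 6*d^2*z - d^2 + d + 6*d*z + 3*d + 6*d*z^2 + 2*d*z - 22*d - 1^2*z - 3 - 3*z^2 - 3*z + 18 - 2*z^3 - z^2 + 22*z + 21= 2*d^3 - 4*d^2 - 18*d - 2*z^3 + z^2*(6*d - 4) + z*(-6*d^2 + 8*d + 18) + 36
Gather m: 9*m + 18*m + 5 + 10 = 27*m + 15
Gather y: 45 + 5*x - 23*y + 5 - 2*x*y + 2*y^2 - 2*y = 5*x + 2*y^2 + y*(-2*x - 25) + 50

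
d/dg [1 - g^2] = -2*g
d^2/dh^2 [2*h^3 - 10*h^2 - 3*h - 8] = 12*h - 20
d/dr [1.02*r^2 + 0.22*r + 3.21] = 2.04*r + 0.22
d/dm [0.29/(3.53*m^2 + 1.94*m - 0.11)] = (-2.0474*m - 0.5626)/(3.53*m^2 + 1.94*m - 0.11)^2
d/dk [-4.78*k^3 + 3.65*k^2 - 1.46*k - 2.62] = -14.34*k^2 + 7.3*k - 1.46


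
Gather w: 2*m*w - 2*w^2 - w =-2*w^2 + w*(2*m - 1)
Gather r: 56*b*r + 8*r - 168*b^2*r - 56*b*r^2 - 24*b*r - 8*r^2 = r^2*(-56*b - 8) + r*(-168*b^2 + 32*b + 8)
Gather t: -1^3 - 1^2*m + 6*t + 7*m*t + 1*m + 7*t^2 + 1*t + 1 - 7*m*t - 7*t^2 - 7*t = 0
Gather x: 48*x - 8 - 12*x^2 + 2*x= -12*x^2 + 50*x - 8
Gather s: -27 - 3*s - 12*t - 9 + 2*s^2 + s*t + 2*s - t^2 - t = 2*s^2 + s*(t - 1) - t^2 - 13*t - 36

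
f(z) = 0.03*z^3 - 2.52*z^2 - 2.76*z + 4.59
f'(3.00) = -17.07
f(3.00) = -25.56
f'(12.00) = -50.28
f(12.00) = -339.57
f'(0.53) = -5.41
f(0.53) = 2.42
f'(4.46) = -23.45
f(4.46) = -55.18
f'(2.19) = -13.37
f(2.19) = -13.23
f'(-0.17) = -1.90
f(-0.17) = 4.99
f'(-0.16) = -1.95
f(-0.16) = 4.97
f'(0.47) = -5.11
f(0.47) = 2.74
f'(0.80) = -6.73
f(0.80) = 0.78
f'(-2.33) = 9.47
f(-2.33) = -3.04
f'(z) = 0.09*z^2 - 5.04*z - 2.76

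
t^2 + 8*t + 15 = (t + 3)*(t + 5)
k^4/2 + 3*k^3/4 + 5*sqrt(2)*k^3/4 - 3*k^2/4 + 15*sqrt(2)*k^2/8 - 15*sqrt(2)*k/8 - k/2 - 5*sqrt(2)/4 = (k/2 + 1)*(k - 1)*(k + 1/2)*(k + 5*sqrt(2)/2)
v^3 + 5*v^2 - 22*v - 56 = (v - 4)*(v + 2)*(v + 7)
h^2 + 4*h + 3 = (h + 1)*(h + 3)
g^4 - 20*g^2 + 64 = (g - 4)*(g - 2)*(g + 2)*(g + 4)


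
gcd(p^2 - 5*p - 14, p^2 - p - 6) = p + 2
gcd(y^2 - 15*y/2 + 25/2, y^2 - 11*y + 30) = y - 5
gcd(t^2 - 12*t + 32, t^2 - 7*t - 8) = t - 8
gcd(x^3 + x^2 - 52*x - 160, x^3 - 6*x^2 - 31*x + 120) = x^2 - 3*x - 40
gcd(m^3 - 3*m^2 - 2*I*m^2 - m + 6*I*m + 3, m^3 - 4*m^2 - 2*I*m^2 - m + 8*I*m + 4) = m^2 - 2*I*m - 1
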